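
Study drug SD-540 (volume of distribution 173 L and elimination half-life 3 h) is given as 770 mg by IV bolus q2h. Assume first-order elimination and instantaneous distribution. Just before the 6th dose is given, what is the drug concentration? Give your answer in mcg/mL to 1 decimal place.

f = (1/2)^(τ/t½) = (1/2)^(2/3) ≈ 0.6300.
C₀ = D/Vd = 770/173 ≈ 4.451 mcg/mL.
Before the 6th dose, 5 doses have been given. Superposition: Cmin = C₀·(f + f² + … + f^5).
≈ 4.451 × (0.6300 + 0.3969 + 0.2500 + 0.1575 + 0.0992) ≈ 4.451 × 1.5336 ≈ 6.826 mcg/mL.

6.8 mcg/mL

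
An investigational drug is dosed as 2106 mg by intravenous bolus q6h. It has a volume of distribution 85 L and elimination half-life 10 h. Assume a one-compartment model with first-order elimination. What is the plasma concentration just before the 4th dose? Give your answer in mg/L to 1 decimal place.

34.2 mg/L

f = (1/2)^(τ/t½) = (1/2)^(6/10) ≈ 0.6598.
C₀ = D/Vd = 2106/85 ≈ 24.776 mg/L.
Before the 4th dose, 3 doses have been given. Superposition: Cmin = C₀·(f + f² + … + f^3).
≈ 24.776 × (0.6598 + 0.4353 + 0.2872) ≈ 24.776 × 1.3823 ≈ 34.248 mg/L.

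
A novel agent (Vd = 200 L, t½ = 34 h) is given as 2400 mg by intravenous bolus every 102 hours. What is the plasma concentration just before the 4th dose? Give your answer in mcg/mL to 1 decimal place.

1.7 mcg/mL

f = (1/2)^(τ/t½) = (1/2)^(102/34) ≈ 0.1250.
C₀ = D/Vd = 2400/200 ≈ 12.000 mcg/mL.
Before the 4th dose, 3 doses have been given. Superposition: Cmin = C₀·(f + f² + … + f^3).
≈ 12.000 × (0.1250 + 0.0156 + 0.0020) ≈ 12.000 × 0.1426 ≈ 1.711 mcg/mL.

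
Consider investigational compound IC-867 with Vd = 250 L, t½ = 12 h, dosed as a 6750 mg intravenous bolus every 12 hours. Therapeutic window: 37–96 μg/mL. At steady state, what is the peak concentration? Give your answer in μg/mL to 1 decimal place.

τ = 12 h = 1 half-life, so f = (1/2)^1 = 0.5.
At steady state, R = 1/(1 − 0.5) = 2/1.
Single-dose peak C₀ = D/Vd = 6750/250 = 27 μg/mL.
Steady-state peak Cmax,ss = C₀·R = 27 × 2/1 ≈ 54.000 μg/mL.
Peak 54.0 μg/mL vs MTC 96 μg/mL: below toxic threshold.

54.0 μg/mL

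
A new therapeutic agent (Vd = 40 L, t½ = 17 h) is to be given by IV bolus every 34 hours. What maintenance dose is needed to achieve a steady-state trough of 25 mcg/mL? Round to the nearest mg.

τ/t½ = 34/17 ≈ 2, so f = (1/2)^(34/17) ≈ 0.250000.
Cmin,ss = (D/Vd)·f/(1−f), so D = Cmin,ss·Vd·(1−f)/f.
D = 25 × 40 × (1−f)/f ≈ 25 × 40 × 3.00000 ≈ 3000.00 mg.

3000 mg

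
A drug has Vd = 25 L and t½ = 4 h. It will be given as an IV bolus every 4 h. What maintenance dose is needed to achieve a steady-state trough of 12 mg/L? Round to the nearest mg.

τ/t½ = 4/4 ≈ 1, so f = (1/2)^(4/4) ≈ 0.500000.
Cmin,ss = (D/Vd)·f/(1−f), so D = Cmin,ss·Vd·(1−f)/f.
D = 12 × 25 × (1−f)/f ≈ 12 × 25 × 1.00000 ≈ 300.00 mg.

300 mg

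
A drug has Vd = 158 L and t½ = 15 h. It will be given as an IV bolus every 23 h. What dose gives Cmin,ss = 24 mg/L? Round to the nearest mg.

τ/t½ = 23/15 ≈ 1.5333, so f = (1/2)^(23/15) ≈ 0.345478.
Cmin,ss = (D/Vd)·f/(1−f), so D = Cmin,ss·Vd·(1−f)/f.
D = 24 × 158 × (1−f)/f ≈ 24 × 158 × 1.89454 ≈ 7184.10 mg.

7184 mg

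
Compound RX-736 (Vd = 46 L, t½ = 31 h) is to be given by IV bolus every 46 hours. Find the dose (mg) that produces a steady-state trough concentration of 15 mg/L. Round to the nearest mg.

1240 mg

τ/t½ = 46/31 ≈ 1.4839, so f = (1/2)^(46/31) ≈ 0.357528.
Cmin,ss = (D/Vd)·f/(1−f), so D = Cmin,ss·Vd·(1−f)/f.
D = 15 × 46 × (1−f)/f ≈ 15 × 46 × 1.79698 ≈ 1239.92 mg.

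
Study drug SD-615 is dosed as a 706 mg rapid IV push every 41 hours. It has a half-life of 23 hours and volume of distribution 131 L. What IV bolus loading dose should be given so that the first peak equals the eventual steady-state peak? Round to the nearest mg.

995 mg

f = (1/2)^(41/23) ≈ 0.290657; accumulation ratio R = 1/(1−f) ≈ 1.40976.
Loading dose to hit Cmax,ss on first dose: D_load = D_maint·R ≈ 706 × 1.40976 ≈ 995.29 mg.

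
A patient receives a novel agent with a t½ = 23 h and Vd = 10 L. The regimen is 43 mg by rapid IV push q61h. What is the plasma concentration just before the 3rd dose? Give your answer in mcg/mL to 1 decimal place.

f = (1/2)^(τ/t½) = (1/2)^(61/23) ≈ 0.1591.
C₀ = D/Vd = 43/10 ≈ 4.300 mcg/mL.
Before the 3rd dose, 2 doses have been given. Superposition: Cmin = C₀·(f + f²).
≈ 4.300 × (0.1591 + 0.0253) ≈ 4.300 × 0.1844 ≈ 0.793 mcg/mL.

0.8 mcg/mL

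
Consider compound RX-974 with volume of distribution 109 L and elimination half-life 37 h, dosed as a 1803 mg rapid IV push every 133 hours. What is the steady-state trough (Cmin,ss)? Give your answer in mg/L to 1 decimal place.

Over one 133-h interval, 133/37 ≈ 3.5946 half-lives elapse, leaving f ≈ 0.0828 of each dose.
Single-dose peak C₀ = D/Vd = 1803/109 ≈ 16.541 mg/L.
Steady-state trough Cmin,ss = C₀·f/(1−f) ≈ 16.541 × 0.0828/0.9172 ≈ 1.493 mg/L.

1.5 mg/L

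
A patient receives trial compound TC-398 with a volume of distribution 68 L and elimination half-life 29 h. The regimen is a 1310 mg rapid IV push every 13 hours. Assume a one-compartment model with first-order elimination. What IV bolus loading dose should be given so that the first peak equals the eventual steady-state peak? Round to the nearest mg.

f = (1/2)^(13/29) ≈ 0.732918; accumulation ratio R = 1/(1−f) ≈ 3.74417.
Loading dose to hit Cmax,ss on first dose: D_load = D_maint·R ≈ 1310 × 3.74417 ≈ 4904.86 mg.

4905 mg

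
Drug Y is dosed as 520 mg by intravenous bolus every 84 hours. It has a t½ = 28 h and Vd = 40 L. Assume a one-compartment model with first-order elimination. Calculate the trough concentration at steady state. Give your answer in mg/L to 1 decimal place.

τ = 84 h = 3 half-lives, so f = (1/2)^3 = 0.125.
Accumulation ratio R = 1/(1 − f) = 1/0.875 = 8/7.
Single-dose peak C₀ = D/Vd = 520/40 = 13 mg/L.
Steady-state peak Cmax,ss = C₀·R = 13 × 8/7 ≈ 14.857 mg/L.
Steady-state trough Cmin,ss = Cmax,ss·f ≈ 14.857 × 0.125 ≈ 1.857 mg/L.

1.9 mg/L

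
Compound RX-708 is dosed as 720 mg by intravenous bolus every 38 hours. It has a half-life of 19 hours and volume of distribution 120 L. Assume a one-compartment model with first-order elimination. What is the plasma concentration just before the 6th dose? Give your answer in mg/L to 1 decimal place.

2.0 mg/L

f = (1/2)^(τ/t½) = (1/2)^(38/19) ≈ 0.2500.
C₀ = D/Vd = 720/120 ≈ 6.000 mg/L.
Before the 6th dose, 5 doses have been given. Superposition: Cmin = C₀·(f + f² + … + f^5).
≈ 6.000 × (0.2500 + 0.0625 + 0.0156 + 0.0039 + 0.0010) ≈ 6.000 × 0.3330 ≈ 1.998 mg/L.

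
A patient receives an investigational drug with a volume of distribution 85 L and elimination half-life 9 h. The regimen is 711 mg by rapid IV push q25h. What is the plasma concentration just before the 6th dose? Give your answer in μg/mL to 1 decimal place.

1.4 μg/mL

f = (1/2)^(τ/t½) = (1/2)^(25/9) ≈ 0.1458.
C₀ = D/Vd = 711/85 ≈ 8.365 μg/mL.
Before the 6th dose, 5 doses have been given. Superposition: Cmin = C₀·(f + f² + … + f^5).
≈ 8.365 × (0.1458 + 0.0213 + 0.0031 + 0.0005 + 0.0001) ≈ 8.365 × 0.1708 ≈ 1.429 μg/mL.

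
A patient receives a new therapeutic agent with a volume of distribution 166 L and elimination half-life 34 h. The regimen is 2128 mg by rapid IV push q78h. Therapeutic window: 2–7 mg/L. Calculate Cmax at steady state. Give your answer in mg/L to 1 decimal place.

16.1 mg/L

k = ln2/t½ = ln2/34 ≈ 0.020387 h⁻¹; fraction remaining f = e^(−kτ) = e^(−0.020387×78) ≈ 0.2039.
At steady state, accumulation factor R = 1/(1 − e^(−kτ)) ≈ 1.2561.
Single-dose peak C₀ = D/Vd = 2128/166 ≈ 12.819 mg/L.
Steady-state peak Cmax,ss = C₀·R ≈ 12.819 × 1.2561 ≈ 16.102 mg/L.
Peak 16.1 mg/L vs MTC 7 mg/L: exceeds toxic threshold.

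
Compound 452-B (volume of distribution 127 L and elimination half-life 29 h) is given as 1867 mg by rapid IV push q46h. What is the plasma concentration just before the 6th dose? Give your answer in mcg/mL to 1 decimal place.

f = (1/2)^(τ/t½) = (1/2)^(46/29) ≈ 0.3330.
C₀ = D/Vd = 1867/127 ≈ 14.701 mcg/mL.
Before the 6th dose, 5 doses have been given. Superposition: Cmin = C₀·(f + f² + … + f^5).
≈ 14.701 × (0.3330 + 0.1109 + 0.0369 + 0.0123 + 0.0041) ≈ 14.701 × 0.4972 ≈ 7.309 mcg/mL.

7.3 mcg/mL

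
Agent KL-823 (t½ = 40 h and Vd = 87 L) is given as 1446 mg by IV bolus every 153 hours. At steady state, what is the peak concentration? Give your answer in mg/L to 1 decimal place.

17.9 mg/L

τ/t½ = 153/40 ≈ 3.825, so fraction remaining f = (1/2)^(153/40) ≈ 0.0706.
Accumulation ratio R = 1/(1 − f) ≈ 1/0.9294 ≈ 1.0760.
Single-dose peak C₀ = D/Vd = 1446/87 ≈ 16.621 mg/L.
Steady-state peak Cmax,ss = C₀·R ≈ 16.621 × 1.0760 ≈ 17.884 mg/L.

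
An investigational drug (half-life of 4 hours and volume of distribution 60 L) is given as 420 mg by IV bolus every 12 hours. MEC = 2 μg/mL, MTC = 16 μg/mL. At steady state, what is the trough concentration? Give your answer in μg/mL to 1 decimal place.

τ = 12 h = 3 half-lives, so f = (1/2)^3 = 0.125.
Accumulation ratio R = 1/(1 − f) = 1/0.875 = 8/7.
Single-dose peak C₀ = D/Vd = 420/60 = 7 μg/mL.
Steady-state peak Cmax,ss = C₀·R = 7 × 8/7 ≈ 8.000 μg/mL.
Steady-state trough Cmin,ss = Cmax,ss·f ≈ 8.000 × 0.125 ≈ 1.000 μg/mL.
Trough 1.0 μg/mL vs MEC 2 μg/mL: subtherapeutic.

1.0 μg/mL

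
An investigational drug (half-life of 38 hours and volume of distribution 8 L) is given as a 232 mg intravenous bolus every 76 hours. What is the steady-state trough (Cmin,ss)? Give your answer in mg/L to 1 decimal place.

9.7 mg/L

τ = 76 h = 2 half-lives, so f = (1/2)^2 = 0.25.
Accumulation ratio R = 1/(1 − f) = 1/0.75 = 4/3.
Single-dose peak C₀ = D/Vd = 232/8 = 29 mg/L.
Steady-state peak Cmax,ss = C₀·R = 29 × 4/3 ≈ 38.667 mg/L.
Steady-state trough Cmin,ss = Cmax,ss·f ≈ 38.667 × 0.25 ≈ 9.667 mg/L.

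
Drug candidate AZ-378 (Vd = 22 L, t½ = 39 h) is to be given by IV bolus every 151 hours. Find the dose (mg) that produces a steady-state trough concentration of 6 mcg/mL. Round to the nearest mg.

1800 mg

τ/t½ = 151/39 ≈ 3.8718, so f = (1/2)^(151/39) ≈ 0.068308.
Cmin,ss = (D/Vd)·f/(1−f), so D = Cmin,ss·Vd·(1−f)/f.
D = 6 × 22 × (1−f)/f ≈ 6 × 22 × 13.63957 ≈ 1800.42 mg.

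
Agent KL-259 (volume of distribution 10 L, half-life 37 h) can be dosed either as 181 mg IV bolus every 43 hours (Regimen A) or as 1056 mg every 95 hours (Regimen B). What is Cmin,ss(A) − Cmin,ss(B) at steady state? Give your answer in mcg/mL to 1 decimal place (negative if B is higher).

Regimen A: f = (1/2)^(43/37) ≈ 0.4468; Cmin,ss = (181/10)·f/(1−f) ≈ 14.619 mcg/mL.
Regimen B: f = (1/2)^(95/37) ≈ 0.1687; Cmin,ss = (1056/10)·f/(1−f) ≈ 21.430 mcg/mL.
Difference ≈ 14.619 − 21.430 ≈ -6.811 mcg/mL.

-6.8 mcg/mL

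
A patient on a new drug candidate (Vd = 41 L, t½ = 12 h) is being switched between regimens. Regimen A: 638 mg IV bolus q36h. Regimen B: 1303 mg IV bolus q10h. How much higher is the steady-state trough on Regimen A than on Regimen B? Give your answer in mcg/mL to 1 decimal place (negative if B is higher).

Regimen A: f = (1/2)^(36/12) ≈ 0.1250; Cmin,ss = (638/41)·f/(1−f) ≈ 2.223 mcg/mL.
Regimen B: f = (1/2)^(10/12) ≈ 0.5612; Cmin,ss = (1303/41)·f/(1−f) ≈ 40.645 mcg/mL.
Difference ≈ 2.223 − 40.645 ≈ -38.422 mcg/mL.

-38.4 mcg/mL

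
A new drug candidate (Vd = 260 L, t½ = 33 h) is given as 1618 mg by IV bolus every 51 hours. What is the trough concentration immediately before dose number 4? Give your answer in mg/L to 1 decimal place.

f = (1/2)^(τ/t½) = (1/2)^(51/33) ≈ 0.3426.
C₀ = D/Vd = 1618/260 ≈ 6.223 mg/L.
Before the 4th dose, 3 doses have been given. Superposition: Cmin = C₀·(f + f² + … + f^3).
≈ 6.223 × (0.3426 + 0.1174 + 0.0402) ≈ 6.223 × 0.5002 ≈ 3.113 mg/L.

3.1 mg/L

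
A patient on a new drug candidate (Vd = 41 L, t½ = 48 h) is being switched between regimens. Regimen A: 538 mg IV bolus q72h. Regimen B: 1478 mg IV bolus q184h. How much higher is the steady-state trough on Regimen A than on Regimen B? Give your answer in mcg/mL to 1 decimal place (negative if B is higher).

4.5 mcg/mL

Regimen A: f = (1/2)^(72/48) ≈ 0.3536; Cmin,ss = (538/41)·f/(1−f) ≈ 7.178 mcg/mL.
Regimen B: f = (1/2)^(184/48) ≈ 0.0702; Cmin,ss = (1478/41)·f/(1−f) ≈ 2.722 mcg/mL.
Difference ≈ 7.178 − 2.722 ≈ 4.456 mcg/mL.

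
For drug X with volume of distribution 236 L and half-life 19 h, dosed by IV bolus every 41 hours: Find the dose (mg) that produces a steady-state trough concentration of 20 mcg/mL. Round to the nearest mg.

τ/t½ = 41/19 ≈ 2.1579, so f = (1/2)^(41/19) ≈ 0.224083.
Cmin,ss = (D/Vd)·f/(1−f), so D = Cmin,ss·Vd·(1−f)/f.
D = 20 × 236 × (1−f)/f ≈ 20 × 236 × 3.46263 ≈ 16343.61 mg.

16344 mg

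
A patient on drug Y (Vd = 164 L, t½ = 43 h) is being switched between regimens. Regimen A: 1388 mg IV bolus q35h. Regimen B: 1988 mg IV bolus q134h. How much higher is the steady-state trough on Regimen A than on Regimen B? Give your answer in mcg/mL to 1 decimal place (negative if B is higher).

9.6 mcg/mL

Regimen A: f = (1/2)^(35/43) ≈ 0.5688; Cmin,ss = (1388/164)·f/(1−f) ≈ 11.164 mcg/mL.
Regimen B: f = (1/2)^(134/43) ≈ 0.1153; Cmin,ss = (1988/164)·f/(1−f) ≈ 1.580 mcg/mL.
Difference ≈ 11.164 − 1.580 ≈ 9.584 mcg/mL.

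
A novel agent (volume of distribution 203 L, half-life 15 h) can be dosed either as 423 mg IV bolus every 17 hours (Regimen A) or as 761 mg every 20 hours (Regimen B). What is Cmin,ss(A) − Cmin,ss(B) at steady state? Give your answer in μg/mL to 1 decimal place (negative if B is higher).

-0.7 μg/mL

Regimen A: f = (1/2)^(17/15) ≈ 0.4559; Cmin,ss = (423/203)·f/(1−f) ≈ 1.746 μg/mL.
Regimen B: f = (1/2)^(20/15) ≈ 0.3969; Cmin,ss = (761/203)·f/(1−f) ≈ 2.467 μg/mL.
Difference ≈ 1.746 − 2.467 ≈ -0.721 μg/mL.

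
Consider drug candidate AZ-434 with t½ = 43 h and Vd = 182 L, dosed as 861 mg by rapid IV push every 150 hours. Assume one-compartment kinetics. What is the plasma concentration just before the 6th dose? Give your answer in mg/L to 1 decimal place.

0.5 mg/L

f = (1/2)^(τ/t½) = (1/2)^(150/43) ≈ 0.0891.
C₀ = D/Vd = 861/182 ≈ 4.731 mg/L.
Before the 6th dose, 5 doses have been given. Superposition: Cmin = C₀·(f + f² + … + f^5).
≈ 4.731 × (0.0891 + 0.0079 + 0.0007 + 0.0001 + 0.0000) ≈ 4.731 × 0.0978 ≈ 0.463 mg/L.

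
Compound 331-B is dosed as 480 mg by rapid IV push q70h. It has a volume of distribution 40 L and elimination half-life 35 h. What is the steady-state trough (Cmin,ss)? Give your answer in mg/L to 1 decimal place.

4.0 mg/L

τ = 70 h = 2 half-lives, so f = (1/2)^2 = 0.25.
At steady state, R = 1/(1 − 0.25) = 4/3.
Single-dose peak C₀ = D/Vd = 480/40 = 12 mg/L.
Steady-state peak Cmax,ss = C₀·R = 12 × 4/3 ≈ 16.000 mg/L.
Steady-state trough Cmin,ss = Cmax,ss·f ≈ 16.000 × 0.25 ≈ 4.000 mg/L.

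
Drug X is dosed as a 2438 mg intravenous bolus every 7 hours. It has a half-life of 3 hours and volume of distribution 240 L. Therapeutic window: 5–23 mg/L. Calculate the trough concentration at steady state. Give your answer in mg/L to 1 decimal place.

k = ln2/t½ = ln2/3 ≈ 0.231049 h⁻¹; fraction remaining f = e^(−kτ) = e^(−0.231049×7) ≈ 0.1984.
Accumulation ratio R = 1/(1 − f) ≈ 1/0.8016 ≈ 1.2475.
Single-dose peak C₀ = D/Vd = 2438/240 ≈ 10.158 mg/L.
Steady-state peak Cmax,ss = C₀·R ≈ 10.158 × 1.2475 ≈ 12.672 mg/L.
One interval later, Cmin,ss = Cmax,ss·e^(−kτ) ≈ 12.672 × 0.1984 ≈ 2.514 mg/L.
Trough 2.5 mg/L vs MEC 5 mg/L: subtherapeutic.

2.5 mg/L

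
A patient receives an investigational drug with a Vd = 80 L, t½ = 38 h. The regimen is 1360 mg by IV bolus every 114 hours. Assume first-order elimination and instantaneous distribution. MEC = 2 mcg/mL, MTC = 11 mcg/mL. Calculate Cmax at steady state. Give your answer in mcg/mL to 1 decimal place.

19.4 mcg/mL

The dosing interval is 3 half-lives, so f = 2^(−3) = 0.125.
At steady state, R = 1/(1 − 0.125) = 8/7.
Single-dose peak C₀ = D/Vd = 1360/80 = 17 mcg/mL.
Steady-state peak Cmax,ss = C₀·R = 17 × 8/7 ≈ 19.429 mcg/mL.
Peak 19.4 mcg/mL vs MTC 11 mcg/mL: exceeds toxic threshold.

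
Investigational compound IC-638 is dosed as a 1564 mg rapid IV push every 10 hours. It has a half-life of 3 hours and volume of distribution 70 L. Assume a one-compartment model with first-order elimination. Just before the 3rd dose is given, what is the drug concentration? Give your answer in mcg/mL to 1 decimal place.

2.4 mcg/mL

f = (1/2)^(τ/t½) = (1/2)^(10/3) ≈ 0.0992.
C₀ = D/Vd = 1564/70 ≈ 22.343 mcg/mL.
Before the 3rd dose, 2 doses have been given. Superposition: Cmin = C₀·(f + f²).
≈ 22.343 × (0.0992 + 0.0098) ≈ 22.343 × 0.1090 ≈ 2.435 mcg/mL.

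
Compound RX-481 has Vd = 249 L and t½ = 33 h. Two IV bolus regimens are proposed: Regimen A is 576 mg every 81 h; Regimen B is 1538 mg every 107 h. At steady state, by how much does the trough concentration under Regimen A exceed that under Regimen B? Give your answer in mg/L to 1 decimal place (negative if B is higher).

-0.2 mg/L

Regimen A: f = (1/2)^(81/33) ≈ 0.1824; Cmin,ss = (576/249)·f/(1−f) ≈ 0.516 mg/L.
Regimen B: f = (1/2)^(107/33) ≈ 0.1057; Cmin,ss = (1538/249)·f/(1−f) ≈ 0.730 mg/L.
Difference ≈ 0.516 − 0.730 ≈ -0.214 mg/L.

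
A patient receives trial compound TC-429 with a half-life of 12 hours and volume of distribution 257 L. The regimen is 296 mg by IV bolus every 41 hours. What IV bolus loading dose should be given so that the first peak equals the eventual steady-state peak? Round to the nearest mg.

f = (1/2)^(41/12) ≈ 0.093644; accumulation ratio R = 1/(1−f) ≈ 1.10332.
Loading dose to hit Cmax,ss on first dose: D_load = D_maint·R ≈ 296 × 1.10332 ≈ 326.58 mg.

327 mg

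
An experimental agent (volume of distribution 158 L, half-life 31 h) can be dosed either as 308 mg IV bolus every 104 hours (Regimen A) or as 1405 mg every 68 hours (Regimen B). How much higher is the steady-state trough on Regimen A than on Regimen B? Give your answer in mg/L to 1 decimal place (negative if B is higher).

-2.3 mg/L

Regimen A: f = (1/2)^(104/31) ≈ 0.0977; Cmin,ss = (308/158)·f/(1−f) ≈ 0.211 mg/L.
Regimen B: f = (1/2)^(68/31) ≈ 0.2186; Cmin,ss = (1405/158)·f/(1−f) ≈ 2.488 mg/L.
Difference ≈ 0.211 − 2.488 ≈ -2.277 mg/L.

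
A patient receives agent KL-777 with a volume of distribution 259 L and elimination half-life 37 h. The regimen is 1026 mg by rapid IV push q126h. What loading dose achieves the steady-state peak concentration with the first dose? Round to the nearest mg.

1133 mg

f = (1/2)^(126/37) ≈ 0.094378; accumulation ratio R = 1/(1−f) ≈ 1.10421.
Loading dose to hit Cmax,ss on first dose: D_load = D_maint·R ≈ 1026 × 1.10421 ≈ 1132.92 mg.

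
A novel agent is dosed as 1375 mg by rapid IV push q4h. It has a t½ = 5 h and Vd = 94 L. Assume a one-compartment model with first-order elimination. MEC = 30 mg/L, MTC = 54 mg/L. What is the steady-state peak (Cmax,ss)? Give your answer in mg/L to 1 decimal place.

τ/t½ = 4/5 ≈ 0.8, so fraction remaining f = (1/2)^(4/5) ≈ 0.5743.
Accumulation ratio R = 1/(1 − f) ≈ 1/0.4257 ≈ 2.3491.
Single-dose peak C₀ = D/Vd = 1375/94 ≈ 14.628 mg/L.
Steady-state peak Cmax,ss = C₀·R ≈ 14.628 × 2.3491 ≈ 34.363 mg/L.
Peak 34.4 mg/L vs MTC 54 mg/L: below toxic threshold.

34.4 mg/L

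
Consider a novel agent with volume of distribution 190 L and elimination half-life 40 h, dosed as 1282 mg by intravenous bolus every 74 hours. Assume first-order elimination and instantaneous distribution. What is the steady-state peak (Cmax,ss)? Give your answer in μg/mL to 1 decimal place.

k = ln2/t½ = ln2/40 ≈ 0.017329 h⁻¹; fraction remaining f = e^(−kτ) = e^(−0.017329×74) ≈ 0.2774.
At steady state, accumulation factor R = 1/(1 − e^(−kτ)) ≈ 1.3839.
Each bolus raises the concentration by D/Vd = 1282/190 ≈ 6.747 μg/mL.
Cmax,ss = C₀/(1 − f) ≈ 6.747/0.7226 ≈ 9.337 μg/mL.

9.3 μg/mL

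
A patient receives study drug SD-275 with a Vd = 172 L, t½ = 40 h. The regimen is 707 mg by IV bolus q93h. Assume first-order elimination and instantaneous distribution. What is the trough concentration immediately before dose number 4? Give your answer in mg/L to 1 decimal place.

1.0 mg/L

f = (1/2)^(τ/t½) = (1/2)^(93/40) ≈ 0.1996.
C₀ = D/Vd = 707/172 ≈ 4.110 mg/L.
Before the 4th dose, 3 doses have been given. Superposition: Cmin = C₀·(f + f² + … + f^3).
≈ 4.110 × (0.1996 + 0.0398 + 0.0080) ≈ 4.110 × 0.2474 ≈ 1.017 mg/L.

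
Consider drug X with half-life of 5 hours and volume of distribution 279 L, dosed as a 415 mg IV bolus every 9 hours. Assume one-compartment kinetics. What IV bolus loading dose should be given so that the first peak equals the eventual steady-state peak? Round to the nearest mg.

582 mg

f = (1/2)^(9/5) ≈ 0.287175; accumulation ratio R = 1/(1−f) ≈ 1.40287.
Loading dose to hit Cmax,ss on first dose: D_load = D_maint·R ≈ 415 × 1.40287 ≈ 582.19 mg.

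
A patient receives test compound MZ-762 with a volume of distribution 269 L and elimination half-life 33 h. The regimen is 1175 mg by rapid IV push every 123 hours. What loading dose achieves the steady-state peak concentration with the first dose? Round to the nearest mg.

1271 mg

f = (1/2)^(123/33) ≈ 0.075506; accumulation ratio R = 1/(1−f) ≈ 1.08167.
Loading dose to hit Cmax,ss on first dose: D_load = D_maint·R ≈ 1175 × 1.08167 ≈ 1270.96 mg.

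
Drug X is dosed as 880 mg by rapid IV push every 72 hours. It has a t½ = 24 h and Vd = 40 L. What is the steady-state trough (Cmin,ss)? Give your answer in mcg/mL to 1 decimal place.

3.1 mcg/mL

τ = 72 h = 3 half-lives, so f = (1/2)^3 = 0.125.
At steady state, R = 1/(1 − 0.125) = 8/7.
Single-dose peak C₀ = D/Vd = 880/40 = 22 mcg/mL.
Steady-state peak Cmax,ss = C₀·R = 22 × 8/7 ≈ 25.143 mcg/mL.
Steady-state trough Cmin,ss = Cmax,ss·f ≈ 25.143 × 0.125 ≈ 3.143 mcg/mL.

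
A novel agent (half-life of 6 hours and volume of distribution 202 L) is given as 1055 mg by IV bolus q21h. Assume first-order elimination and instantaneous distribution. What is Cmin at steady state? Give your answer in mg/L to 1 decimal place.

0.5 mg/L

k = ln2/t½ = ln2/6 ≈ 0.115525 h⁻¹; fraction remaining f = e^(−kτ) = e^(−0.115525×21) ≈ 0.0884.
At steady state, accumulation factor R = 1/(1 − e^(−kτ)) ≈ 1.0970.
Each bolus raises the concentration by D/Vd = 1055/202 ≈ 5.223 mg/L.
Steady-state peak Cmax,ss = C₀·R ≈ 5.223 × 1.0970 ≈ 5.730 mg/L.
One interval later, Cmin,ss = Cmax,ss·e^(−kτ) ≈ 5.730 × 0.0884 ≈ 0.507 mg/L.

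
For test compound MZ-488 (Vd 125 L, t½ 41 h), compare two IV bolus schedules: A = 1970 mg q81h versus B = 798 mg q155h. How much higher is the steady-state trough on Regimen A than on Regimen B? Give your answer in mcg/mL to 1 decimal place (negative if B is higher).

Regimen A: f = (1/2)^(81/41) ≈ 0.2543; Cmin,ss = (1970/125)·f/(1−f) ≈ 5.375 mcg/mL.
Regimen B: f = (1/2)^(155/41) ≈ 0.0728; Cmin,ss = (798/125)·f/(1−f) ≈ 0.501 mcg/mL.
Difference ≈ 5.375 − 0.501 ≈ 4.874 mcg/mL.

4.9 mcg/mL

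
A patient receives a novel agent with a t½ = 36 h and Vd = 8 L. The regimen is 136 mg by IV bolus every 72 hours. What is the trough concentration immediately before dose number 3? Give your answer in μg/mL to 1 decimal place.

5.3 μg/mL

f = (1/2)^(τ/t½) = (1/2)^(72/36) ≈ 0.2500.
C₀ = D/Vd = 136/8 ≈ 17.000 μg/mL.
Before the 3rd dose, 2 doses have been given. Superposition: Cmin = C₀·(f + f²).
≈ 17.000 × (0.2500 + 0.0625) ≈ 17.000 × 0.3125 ≈ 5.312 μg/mL.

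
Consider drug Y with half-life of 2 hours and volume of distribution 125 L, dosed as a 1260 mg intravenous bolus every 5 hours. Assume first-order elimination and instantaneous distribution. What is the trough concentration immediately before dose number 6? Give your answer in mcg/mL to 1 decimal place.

f = (1/2)^(τ/t½) = (1/2)^(5/2) ≈ 0.1768.
C₀ = D/Vd = 1260/125 ≈ 10.080 mcg/mL.
Before the 6th dose, 5 doses have been given. Superposition: Cmin = C₀·(f + f² + … + f^5).
≈ 10.080 × (0.1768 + 0.0313 + 0.0055 + 0.0010 + 0.0002) ≈ 10.080 × 0.2148 ≈ 2.165 mcg/mL.

2.2 mcg/mL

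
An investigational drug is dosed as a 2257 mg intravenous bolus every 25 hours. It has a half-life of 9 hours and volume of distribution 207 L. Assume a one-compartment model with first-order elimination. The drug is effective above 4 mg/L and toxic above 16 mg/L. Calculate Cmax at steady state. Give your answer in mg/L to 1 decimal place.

12.8 mg/L

k = ln2/t½ = ln2/9 ≈ 0.077016 h⁻¹; fraction remaining f = e^(−kτ) = e^(−0.077016×25) ≈ 0.1458.
At steady state, accumulation factor R = 1/(1 − e^(−kτ)) ≈ 1.1707.
Each bolus raises the concentration by D/Vd = 2257/207 ≈ 10.903 mg/L.
Cmax,ss = C₀/(1 − f) ≈ 10.903/0.8542 ≈ 12.764 mg/L.
Peak 12.8 mg/L vs MTC 16 mg/L: below toxic threshold.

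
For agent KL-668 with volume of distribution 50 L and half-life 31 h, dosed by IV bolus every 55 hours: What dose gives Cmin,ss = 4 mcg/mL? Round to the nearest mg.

τ/t½ = 55/31 ≈ 1.7742, so f = (1/2)^(55/31) ≈ 0.292358.
Cmin,ss = (D/Vd)·f/(1−f), so D = Cmin,ss·Vd·(1−f)/f.
D = 4 × 50 × (1−f)/f ≈ 4 × 50 × 2.42046 ≈ 484.09 mg.

484 mg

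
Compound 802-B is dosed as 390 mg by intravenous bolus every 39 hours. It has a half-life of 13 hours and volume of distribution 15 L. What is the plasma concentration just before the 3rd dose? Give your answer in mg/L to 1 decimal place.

f = (1/2)^(τ/t½) = (1/2)^(39/13) ≈ 0.1250.
C₀ = D/Vd = 390/15 ≈ 26.000 mg/L.
Before the 3rd dose, 2 doses have been given. Superposition: Cmin = C₀·(f + f²).
≈ 26.000 × (0.1250 + 0.0156) ≈ 26.000 × 0.1406 ≈ 3.656 mg/L.

3.7 mg/L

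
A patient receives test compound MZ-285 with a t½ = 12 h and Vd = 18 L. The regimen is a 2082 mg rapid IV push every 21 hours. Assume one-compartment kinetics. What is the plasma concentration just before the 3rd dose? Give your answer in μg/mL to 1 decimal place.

f = (1/2)^(τ/t½) = (1/2)^(21/12) ≈ 0.2973.
C₀ = D/Vd = 2082/18 ≈ 115.667 μg/mL.
Before the 3rd dose, 2 doses have been given. Superposition: Cmin = C₀·(f + f²).
≈ 115.667 × (0.2973 + 0.0884) ≈ 115.667 × 0.3857 ≈ 44.613 μg/mL.

44.6 μg/mL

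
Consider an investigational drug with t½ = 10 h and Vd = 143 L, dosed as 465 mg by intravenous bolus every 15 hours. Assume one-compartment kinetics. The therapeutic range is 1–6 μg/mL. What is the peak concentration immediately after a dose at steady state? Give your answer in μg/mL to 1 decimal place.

τ/t½ = 15/10 ≈ 1.5, so fraction remaining f = (1/2)^(15/10) ≈ 0.3536.
At steady state, accumulation factor R = 1/(1 − e^(−kτ)) ≈ 1.5470.
Single-dose peak C₀ = D/Vd = 465/143 ≈ 3.252 μg/mL.
Steady-state peak Cmax,ss = C₀·R ≈ 3.252 × 1.5470 ≈ 5.031 μg/mL.
Peak 5.0 μg/mL vs MTC 6 μg/mL: below toxic threshold.

5.0 μg/mL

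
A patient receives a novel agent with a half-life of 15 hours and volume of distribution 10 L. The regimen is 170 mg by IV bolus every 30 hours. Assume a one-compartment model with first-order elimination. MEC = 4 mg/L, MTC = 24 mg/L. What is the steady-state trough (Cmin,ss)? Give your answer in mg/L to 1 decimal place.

τ = 30 h = 2 half-lives, so f = (1/2)^2 = 0.25.
At steady state, R = 1/(1 − 0.25) = 4/3.
Single-dose peak C₀ = D/Vd = 170/10 = 17 mg/L.
Steady-state peak Cmax,ss = C₀·R = 17 × 4/3 ≈ 22.667 mg/L.
Steady-state trough Cmin,ss = Cmax,ss·f ≈ 22.667 × 0.25 ≈ 5.667 mg/L.
Trough 5.7 mg/L vs MEC 4 mg/L: adequate.

5.7 mg/L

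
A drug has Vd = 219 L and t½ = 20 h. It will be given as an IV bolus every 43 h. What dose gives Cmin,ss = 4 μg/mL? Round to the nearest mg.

τ/t½ = 43/20 ≈ 2.15, so f = (1/2)^(43/20) ≈ 0.225313.
Cmin,ss = (D/Vd)·f/(1−f), so D = Cmin,ss·Vd·(1−f)/f.
D = 4 × 219 × (1−f)/f ≈ 4 × 219 × 3.43827 ≈ 3011.92 mg.

3012 mg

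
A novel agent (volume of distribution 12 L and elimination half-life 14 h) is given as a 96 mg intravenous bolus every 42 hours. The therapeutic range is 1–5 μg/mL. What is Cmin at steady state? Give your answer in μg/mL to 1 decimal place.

1.1 μg/mL

The dosing interval is 3 half-lives, so f = 2^(−3) = 0.125.
Accumulation ratio R = 1/(1 − f) = 1/0.875 = 8/7.
Single-dose peak C₀ = D/Vd = 96/12 = 8 μg/mL.
Steady-state peak Cmax,ss = C₀·R = 8 × 8/7 ≈ 9.143 μg/mL.
Steady-state trough Cmin,ss = Cmax,ss·f ≈ 9.143 × 0.125 ≈ 1.143 μg/mL.
Trough 1.1 μg/mL vs MEC 1 μg/mL: adequate.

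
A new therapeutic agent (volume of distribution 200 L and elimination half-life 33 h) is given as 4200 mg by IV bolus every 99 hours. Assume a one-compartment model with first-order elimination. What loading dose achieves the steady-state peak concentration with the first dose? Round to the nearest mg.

4800 mg

f = (1/2)^(99/33) ≈ 0.125000; accumulation ratio R = 1/(1−f) ≈ 1.14286.
Loading dose to hit Cmax,ss on first dose: D_load = D_maint·R ≈ 4200 × 1.14286 ≈ 4800.01 mg.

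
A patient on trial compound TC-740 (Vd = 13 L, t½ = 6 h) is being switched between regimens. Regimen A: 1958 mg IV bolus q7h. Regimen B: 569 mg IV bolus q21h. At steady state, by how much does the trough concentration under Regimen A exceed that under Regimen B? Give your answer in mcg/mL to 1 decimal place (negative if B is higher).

116.7 mcg/mL

Regimen A: f = (1/2)^(7/6) ≈ 0.4454; Cmin,ss = (1958/13)·f/(1−f) ≈ 120.959 mcg/mL.
Regimen B: f = (1/2)^(21/6) ≈ 0.0884; Cmin,ss = (569/13)·f/(1−f) ≈ 4.244 mcg/mL.
Difference ≈ 120.959 − 4.244 ≈ 116.715 mcg/mL.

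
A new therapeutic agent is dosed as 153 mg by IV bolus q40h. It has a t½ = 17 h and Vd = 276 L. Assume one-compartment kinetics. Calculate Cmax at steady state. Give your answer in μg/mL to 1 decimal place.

Over one 40-h interval, 40/17 ≈ 2.3529 half-lives elapse, leaving f ≈ 0.1957 of each dose.
At steady state, accumulation factor R = 1/(1 − e^(−kτ)) ≈ 1.2433.
Single-dose peak C₀ = D/Vd = 153/276 ≈ 0.554 μg/mL.
Steady-state peak Cmax,ss = C₀·R ≈ 0.554 × 1.2433 ≈ 0.689 μg/mL.

0.7 μg/mL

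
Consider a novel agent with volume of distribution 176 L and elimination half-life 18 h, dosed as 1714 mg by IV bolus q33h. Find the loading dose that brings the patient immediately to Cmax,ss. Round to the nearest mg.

f = (1/2)^(33/18) ≈ 0.280616; accumulation ratio R = 1/(1−f) ≈ 1.39008.
Loading dose to hit Cmax,ss on first dose: D_load = D_maint·R ≈ 1714 × 1.39008 ≈ 2382.60 mg.

2383 mg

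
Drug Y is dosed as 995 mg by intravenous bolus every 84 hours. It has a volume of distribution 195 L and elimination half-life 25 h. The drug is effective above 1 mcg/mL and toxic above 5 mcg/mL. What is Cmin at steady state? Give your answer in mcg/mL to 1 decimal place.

0.6 mcg/mL

Over one 84-h interval, 84/25 ≈ 3.36 half-lives elapse, leaving f ≈ 0.0974 of each dose.
Accumulation ratio R = 1/(1 − f) ≈ 1/0.9026 ≈ 1.1079.
Single-dose peak C₀ = D/Vd = 995/195 ≈ 5.103 mcg/mL.
Cmax,ss = C₀/(1 − f) ≈ 5.103/0.9026 ≈ 5.654 mcg/mL.
One interval later, Cmin,ss = Cmax,ss·e^(−kτ) ≈ 5.654 × 0.0974 ≈ 0.551 mcg/mL.
Trough 0.6 mcg/mL vs MEC 1 mcg/mL: subtherapeutic.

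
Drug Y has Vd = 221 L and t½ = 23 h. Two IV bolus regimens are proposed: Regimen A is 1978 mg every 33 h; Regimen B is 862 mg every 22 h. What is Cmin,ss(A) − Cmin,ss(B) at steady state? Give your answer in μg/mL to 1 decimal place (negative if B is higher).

1.1 μg/mL

Regimen A: f = (1/2)^(33/23) ≈ 0.3699; Cmin,ss = (1978/221)·f/(1−f) ≈ 5.254 μg/mL.
Regimen B: f = (1/2)^(22/23) ≈ 0.5153; Cmin,ss = (862/221)·f/(1−f) ≈ 4.147 μg/mL.
Difference ≈ 5.254 − 4.147 ≈ 1.107 μg/mL.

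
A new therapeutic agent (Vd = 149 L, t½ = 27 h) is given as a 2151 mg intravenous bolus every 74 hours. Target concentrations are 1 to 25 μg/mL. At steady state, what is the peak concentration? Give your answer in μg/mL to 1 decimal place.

Over one 74-h interval, 74/27 ≈ 2.7407 half-lives elapse, leaving f ≈ 0.1496 of each dose.
At steady state, accumulation factor R = 1/(1 − e^(−kτ)) ≈ 1.1759.
Each bolus raises the concentration by D/Vd = 2151/149 ≈ 14.436 μg/mL.
Steady-state peak Cmax,ss = C₀·R ≈ 14.436 × 1.1759 ≈ 16.975 μg/mL.
Peak 17.0 μg/mL vs MTC 25 μg/mL: below toxic threshold.

17.0 μg/mL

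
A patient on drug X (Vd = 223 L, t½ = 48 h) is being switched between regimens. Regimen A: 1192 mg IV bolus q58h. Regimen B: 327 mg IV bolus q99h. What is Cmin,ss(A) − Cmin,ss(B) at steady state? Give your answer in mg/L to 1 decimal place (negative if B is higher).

Regimen A: f = (1/2)^(58/48) ≈ 0.4328; Cmin,ss = (1192/223)·f/(1−f) ≈ 4.079 mg/L.
Regimen B: f = (1/2)^(99/48) ≈ 0.2394; Cmin,ss = (327/223)·f/(1−f) ≈ 0.462 mg/L.
Difference ≈ 4.079 − 0.462 ≈ 3.617 mg/L.

3.6 mg/L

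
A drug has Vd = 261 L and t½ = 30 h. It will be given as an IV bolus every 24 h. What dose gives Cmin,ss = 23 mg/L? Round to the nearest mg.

τ/t½ = 24/30 ≈ 0.8, so f = (1/2)^(24/30) ≈ 0.574349.
Cmin,ss = (D/Vd)·f/(1−f), so D = Cmin,ss·Vd·(1−f)/f.
D = 23 × 261 × (1−f)/f ≈ 23 × 261 × 0.74110 ≈ 4448.82 mg.

4449 mg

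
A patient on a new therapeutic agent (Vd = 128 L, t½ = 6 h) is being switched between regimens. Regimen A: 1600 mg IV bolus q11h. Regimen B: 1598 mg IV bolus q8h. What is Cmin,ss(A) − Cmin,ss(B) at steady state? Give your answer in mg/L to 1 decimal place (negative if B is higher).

Regimen A: f = (1/2)^(11/6) ≈ 0.2806; Cmin,ss = (1600/128)·f/(1−f) ≈ 4.876 mg/L.
Regimen B: f = (1/2)^(8/6) ≈ 0.3969; Cmin,ss = (1598/128)·f/(1−f) ≈ 8.216 mg/L.
Difference ≈ 4.876 − 8.216 ≈ -3.340 mg/L.

-3.3 mg/L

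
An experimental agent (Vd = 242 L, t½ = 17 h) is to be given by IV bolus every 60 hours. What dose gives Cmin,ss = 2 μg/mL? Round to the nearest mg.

5105 mg

τ/t½ = 60/17 ≈ 3.5294, so f = (1/2)^(60/17) ≈ 0.086605.
Cmin,ss = (D/Vd)·f/(1−f), so D = Cmin,ss·Vd·(1−f)/f.
D = 2 × 242 × (1−f)/f ≈ 2 × 242 × 10.54668 ≈ 5104.59 mg.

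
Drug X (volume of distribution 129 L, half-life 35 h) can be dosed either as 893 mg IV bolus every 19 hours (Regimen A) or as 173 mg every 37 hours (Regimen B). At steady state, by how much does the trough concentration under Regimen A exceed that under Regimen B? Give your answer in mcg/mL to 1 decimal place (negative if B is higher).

Regimen A: f = (1/2)^(19/35) ≈ 0.6864; Cmin,ss = (893/129)·f/(1−f) ≈ 15.152 mcg/mL.
Regimen B: f = (1/2)^(37/35) ≈ 0.4806; Cmin,ss = (173/129)·f/(1−f) ≈ 1.241 mcg/mL.
Difference ≈ 15.152 − 1.241 ≈ 13.911 mcg/mL.

13.9 mcg/mL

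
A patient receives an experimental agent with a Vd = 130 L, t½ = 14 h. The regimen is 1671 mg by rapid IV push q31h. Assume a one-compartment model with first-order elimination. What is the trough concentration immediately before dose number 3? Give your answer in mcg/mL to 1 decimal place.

3.4 mcg/mL

f = (1/2)^(τ/t½) = (1/2)^(31/14) ≈ 0.2155.
C₀ = D/Vd = 1671/130 ≈ 12.854 mcg/mL.
Before the 3rd dose, 2 doses have been given. Superposition: Cmin = C₀·(f + f²).
≈ 12.854 × (0.2155 + 0.0464) ≈ 12.854 × 0.2619 ≈ 3.366 mcg/mL.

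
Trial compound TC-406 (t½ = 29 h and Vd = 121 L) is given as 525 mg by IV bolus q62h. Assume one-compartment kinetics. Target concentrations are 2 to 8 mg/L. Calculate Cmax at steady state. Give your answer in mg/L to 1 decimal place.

5.6 mg/L

Over one 62-h interval, 62/29 ≈ 2.1379 half-lives elapse, leaving f ≈ 0.2272 of each dose.
At steady state, accumulation factor R = 1/(1 − e^(−kτ)) ≈ 1.2940.
Single-dose peak C₀ = D/Vd = 525/121 ≈ 4.339 mg/L.
Cmax,ss = C₀/(1 − f) ≈ 4.339/0.7728 ≈ 5.615 mg/L.
Peak 5.6 mg/L vs MTC 8 mg/L: below toxic threshold.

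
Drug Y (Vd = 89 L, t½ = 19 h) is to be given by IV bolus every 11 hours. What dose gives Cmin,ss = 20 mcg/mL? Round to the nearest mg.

τ/t½ = 11/19 ≈ 0.57895, so f = (1/2)^(11/19) ≈ 0.669452.
Cmin,ss = (D/Vd)·f/(1−f), so D = Cmin,ss·Vd·(1−f)/f.
D = 20 × 89 × (1−f)/f ≈ 20 × 89 × 0.49376 ≈ 878.89 mg.

879 mg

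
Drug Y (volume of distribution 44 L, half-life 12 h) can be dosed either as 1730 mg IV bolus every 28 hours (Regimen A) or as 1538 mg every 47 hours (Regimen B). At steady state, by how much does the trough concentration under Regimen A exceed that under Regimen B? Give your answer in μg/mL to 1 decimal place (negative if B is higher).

Regimen A: f = (1/2)^(28/12) ≈ 0.1984; Cmin,ss = (1730/44)·f/(1−f) ≈ 9.731 μg/mL.
Regimen B: f = (1/2)^(47/12) ≈ 0.0662; Cmin,ss = (1538/44)·f/(1−f) ≈ 2.478 μg/mL.
Difference ≈ 9.731 − 2.478 ≈ 7.253 μg/mL.

7.3 μg/mL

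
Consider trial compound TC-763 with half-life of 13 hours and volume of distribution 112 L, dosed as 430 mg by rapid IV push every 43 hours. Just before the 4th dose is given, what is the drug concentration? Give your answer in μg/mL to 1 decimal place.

0.4 μg/mL

f = (1/2)^(τ/t½) = (1/2)^(43/13) ≈ 0.1010.
C₀ = D/Vd = 430/112 ≈ 3.839 μg/mL.
Before the 4th dose, 3 doses have been given. Superposition: Cmin = C₀·(f + f² + … + f^3).
≈ 3.839 × (0.1010 + 0.0102 + 0.0010) ≈ 3.839 × 0.1122 ≈ 0.431 μg/mL.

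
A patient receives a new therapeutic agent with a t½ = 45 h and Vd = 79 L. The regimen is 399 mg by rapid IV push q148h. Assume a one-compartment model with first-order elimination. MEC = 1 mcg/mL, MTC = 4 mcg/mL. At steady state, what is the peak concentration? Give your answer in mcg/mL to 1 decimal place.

5.6 mcg/mL

k = ln2/t½ = ln2/45 ≈ 0.015403 h⁻¹; fraction remaining f = e^(−kτ) = e^(−0.015403×148) ≈ 0.1023.
At steady state, accumulation factor R = 1/(1 − e^(−kτ)) ≈ 1.1140.
Each bolus raises the concentration by D/Vd = 399/79 ≈ 5.051 mcg/mL.
Steady-state peak Cmax,ss = C₀·R ≈ 5.051 × 1.1140 ≈ 5.627 mcg/mL.
Peak 5.6 mcg/mL vs MTC 4 mcg/mL: exceeds toxic threshold.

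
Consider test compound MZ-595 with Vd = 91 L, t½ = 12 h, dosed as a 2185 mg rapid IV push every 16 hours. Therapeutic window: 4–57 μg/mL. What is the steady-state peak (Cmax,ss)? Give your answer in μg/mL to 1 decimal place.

39.8 μg/mL

k = ln2/t½ = ln2/12 ≈ 0.057762 h⁻¹; fraction remaining f = e^(−kτ) = e^(−0.057762×16) ≈ 0.3969.
Accumulation ratio R = 1/(1 − f) ≈ 1/0.6031 ≈ 1.6581.
Single-dose peak C₀ = D/Vd = 2185/91 ≈ 24.011 μg/mL.
Steady-state peak Cmax,ss = C₀·R ≈ 24.011 × 1.6581 ≈ 39.813 μg/mL.
Peak 39.8 μg/mL vs MTC 57 μg/mL: below toxic threshold.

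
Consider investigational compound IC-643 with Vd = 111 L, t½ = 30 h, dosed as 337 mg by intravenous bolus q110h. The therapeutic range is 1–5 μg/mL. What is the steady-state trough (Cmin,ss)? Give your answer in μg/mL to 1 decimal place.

Over one 110-h interval, 110/30 ≈ 3.6667 half-lives elapse, leaving f ≈ 0.0787 of each dose.
Accumulation ratio R = 1/(1 − f) ≈ 1/0.9213 ≈ 1.0854.
Each bolus raises the concentration by D/Vd = 337/111 ≈ 3.036 μg/mL.
Cmax,ss = C₀/(1 − f) ≈ 3.036/0.9213 ≈ 3.295 μg/mL.
Steady-state trough Cmin,ss = Cmax,ss·f ≈ 3.295 × 0.0787 ≈ 0.259 μg/mL.
Trough 0.3 μg/mL vs MEC 1 μg/mL: subtherapeutic.

0.3 μg/mL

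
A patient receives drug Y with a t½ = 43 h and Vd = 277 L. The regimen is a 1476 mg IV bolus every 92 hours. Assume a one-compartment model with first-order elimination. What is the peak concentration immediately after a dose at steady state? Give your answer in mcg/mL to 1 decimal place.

τ/t½ = 92/43 ≈ 2.1395, so fraction remaining f = (1/2)^(92/43) ≈ 0.2270.
At steady state, accumulation factor R = 1/(1 − e^(−kτ)) ≈ 1.2937.
Single-dose peak C₀ = D/Vd = 1476/277 ≈ 5.329 mcg/mL.
Cmax,ss = C₀/(1 − f) ≈ 5.329/0.7730 ≈ 6.894 mcg/mL.

6.9 mcg/mL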